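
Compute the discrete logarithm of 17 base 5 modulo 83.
78

Baby-step giant-step with step n = ⌈√83⌉ = 10.
Baby steps 5^j mod 83 (j:value) for j=0..9: 0:1, 1:5, 2:25, 3:42, 4:44, 5:54, 6:21, 7:22, 8:27, 9:52.
Giant-step multiplier: 5^(-10) ≡ 5^(82-10) = 5^72 ≡ 68 (mod 83).
Giant steps γ_i = 17·68^i mod 83: γ_0=17, γ_1=77, γ_2=7, γ_3=61, γ_4=81, γ_5=30, γ_6=48, γ_7=27 (in table at j=8).
x = i·n + j = 7·10 + 8 = 78.
Check: 5^78 ≡ 17 (mod 83).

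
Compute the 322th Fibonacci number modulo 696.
319

Matrix identity: Q^n = [[F_(n+1), F_n], [F_n, F_(n-1)]] with Q = [[1,1],[1,0]].
n = 322 = 101000010₂. Square-and-multiply, entries mod 696:
Q^1 = [[1,1],[1,0]]
Q^2 = (Q^1)² = [[2,1],[1,1]]
Q^5 = (Q^2)²·Q = [[8,5],[5,3]]
Q^10 = (Q^5)² = [[89,55],[55,34]]
Q^20 = (Q^10)² = [[506,501],[501,5]]
Q^40 = (Q^20)² = [[349,579],[579,466]]
Q^80 = (Q^40)² = [[466,693],[693,469]]
Q^161 = (Q^80)²·Q = [[688,13],[13,675]]
Q^322 = (Q^161)² = [[233,319],[319,610]]
F_322 mod 696 = Q^322[0][1] = 319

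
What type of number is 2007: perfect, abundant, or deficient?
deficient

Proper divisors of 2007: sum = 1 + 3 + 9 + 223 + 669 = 905
Since 905 < 2007, 2007 is deficient.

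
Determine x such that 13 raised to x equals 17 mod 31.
17

Baby-step giant-step with step n = ⌈√31⌉ = 6.
Baby steps 13^j mod 31 (j:value) for j=0..5: 0:1, 1:13, 2:14, 3:27, 4:10, 5:6.
Giant-step multiplier: 13^(-6) ≡ 13^(30-6) = 13^24 ≡ 2 (mod 31).
Giant steps γ_i = 17·2^i mod 31: γ_0=17, γ_1=3, γ_2=6 (in table at j=5).
x = i·n + j = 2·6 + 5 = 17.
Check: 13^17 ≡ 17 (mod 31).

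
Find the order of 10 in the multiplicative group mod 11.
2

11 is prime, so ord(10) divides φ(11) = 10.
Divisors of 10: 1, 2, 5, 10.
Repeated squaring: 10^1 ≡ 10, 10^2 ≡ 1, 10^4 ≡ 1, 10^8 ≡ 1 (mod 11).
Test 10^d mod 11 for each divisor d in increasing order:
10^1 ≡ 10
10^2 ≡ 1  ← first divisor giving 1
The order is 2.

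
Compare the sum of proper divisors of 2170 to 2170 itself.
abundant

Proper divisors of 2170: sum = 1 + 2 + 5 + 7 + 10 + 14 + 31 + 35 + 62 + 70 + 155 + 217 + 310 + 434 + 1085 = 2438
Since 2438 > 2170, 2170 is abundant.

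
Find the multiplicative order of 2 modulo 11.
10

11 is prime, so ord(2) divides φ(11) = 10.
Divisors of 10: 1, 2, 5, 10.
Repeated squaring: 2^1 ≡ 2, 2^2 ≡ 4, 2^4 ≡ 5, 2^8 ≡ 3 (mod 11).
Test 2^d mod 11 for each divisor d in increasing order:
2^1 ≡ 2
2^2 ≡ 4
2^5 = 2^4·2^1 ≡ 10
2^10 = 2^8·2^2 ≡ 1  ← first divisor giving 1
The order is 10.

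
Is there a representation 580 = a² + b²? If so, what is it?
2² + 24² (a=2, b=24)

Factorization: 580 = 2^2 × 5 × 29
By Fermat: n is sum of two squares iff every prime p ≡ 3 (mod 4) appears to even power.
All primes ≡ 3 (mod 4) appear to even power.
Search a = 0, 1, 2, … for 580 - a² a perfect square: first hit at a = 2: 580 - 4 = 576 = 24².
580 = 2² + 24² = 4 + 576 ✓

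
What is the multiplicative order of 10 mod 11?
2

11 is prime, so ord(10) divides φ(11) = 10.
Divisors of 10: 1, 2, 5, 10.
Repeated squaring: 10^1 ≡ 10, 10^2 ≡ 1, 10^4 ≡ 1, 10^8 ≡ 1 (mod 11).
Test 10^d mod 11 for each divisor d in increasing order:
10^1 ≡ 10
10^2 ≡ 1  ← first divisor giving 1
The order is 2.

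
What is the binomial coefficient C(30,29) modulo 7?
2

Using Lucas' theorem:
Write n=30 and k=29 in base 7:
n in base 7: [4, 2]
k in base 7: [4, 1]
C(30,29) mod 7 = ∏ C(n_i, k_i) mod 7
Digit binomials (mod 7): C(4,4) = 1; C(2,1) = 2
Product: 1 × 2 = 2 ≡ 2 (mod 7)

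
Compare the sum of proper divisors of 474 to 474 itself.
abundant

Proper divisors of 474: sum = 1 + 2 + 3 + 6 + 79 + 158 + 237 = 486
Since 486 > 474, 474 is abundant.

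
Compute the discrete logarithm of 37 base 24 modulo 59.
47

Baby-step giant-step with step n = ⌈√59⌉ = 8.
Baby steps 24^j mod 59 (j:value) for j=0..7: 0:1, 1:24, 2:45, 3:18, 4:19, 5:43, 6:29, 7:47.
Giant-step multiplier: 24^(-8) ≡ 24^(58-8) = 24^50 ≡ 17 (mod 59).
Giant steps γ_i = 37·17^i mod 59: γ_0=37, γ_1=39, γ_2=14, γ_3=2, γ_4=34, γ_5=47 (in table at j=7).
x = i·n + j = 5·8 + 7 = 47.
Check: 24^47 ≡ 37 (mod 59).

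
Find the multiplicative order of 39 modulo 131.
13

131 is prime, so ord(39) divides φ(131) = 130.
Divisors of 130: 1, 2, 5, 10, 13, 26, 65, 130.
Repeated squaring: 39^1 ≡ 39, 39^2 ≡ 80, 39^4 ≡ 112, 39^8 ≡ 99, 39^16 ≡ 107, 39^32 ≡ 52, 39^64 ≡ 84, 39^128 ≡ 113 (mod 131).
Test 39^d mod 131 for each divisor d in increasing order:
39^1 ≡ 39
39^2 ≡ 80
39^5 = 39^4·39^1 ≡ 45
39^10 = 39^8·39^2 ≡ 60
39^13 = 39^8·39^4·39^1 ≡ 1  ← first divisor giving 1
The order is 13.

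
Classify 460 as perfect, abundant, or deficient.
abundant

Proper divisors of 460: sum = 1 + 2 + 4 + 5 + 10 + 20 + 23 + 46 + 92 + 115 + 230 = 548
Since 548 > 460, 460 is abundant.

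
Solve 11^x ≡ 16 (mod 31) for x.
12

Baby-step giant-step with step n = ⌈√31⌉ = 6.
Baby steps 11^j mod 31 (j:value) for j=0..5: 0:1, 1:11, 2:28, 3:29, 4:9, 5:6.
Giant-step multiplier: 11^(-6) ≡ 11^(30-6) = 11^24 ≡ 8 (mod 31).
Giant steps γ_i = 16·8^i mod 31: γ_0=16, γ_1=4, γ_2=1 (in table at j=0).
x = i·n + j = 2·6 + 0 = 12.
Check: 11^12 ≡ 16 (mod 31).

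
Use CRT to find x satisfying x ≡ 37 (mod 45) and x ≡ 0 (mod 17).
442

Using Chinese Remainder Theorem:
M = 45 × 17 = 765
M1 = 17, M2 = 45
y1 = 17^(-1) mod 45 = 8
y2 = 45^(-1) mod 17 = 14
x = (37×17×8 + 0×45×14) mod 765 = 442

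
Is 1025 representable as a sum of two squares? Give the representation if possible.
1² + 32² (a=1, b=32)

Factorization: 1025 = 5^2 × 41
By Fermat: n is sum of two squares iff every prime p ≡ 3 (mod 4) appears to even power.
All primes ≡ 3 (mod 4) appear to even power.
Search a = 0, 1, 2, … for 1025 - a² a perfect square: first hit at a = 1: 1025 - 1 = 1024 = 32².
1025 = 1² + 32² = 1 + 1024 ✓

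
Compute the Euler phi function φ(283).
282

283 = 283
φ(n) = n × ∏(1 - 1/p) for each prime p dividing n
φ(283) = 283 × (1 - 1/283) = 282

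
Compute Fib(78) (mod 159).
113

Matrix identity: Q^n = [[F_(n+1), F_n], [F_n, F_(n-1)]] with Q = [[1,1],[1,0]].
n = 78 = 1001110₂. Square-and-multiply, entries mod 159:
Q^1 = [[1,1],[1,0]]
Q^2 = (Q^1)² = [[2,1],[1,1]]
Q^4 = (Q^2)² = [[5,3],[3,2]]
Q^9 = (Q^4)²·Q = [[55,34],[34,21]]
Q^19 = (Q^9)²·Q = [[87,47],[47,40]]
Q^39 = (Q^19)²·Q = [[6,79],[79,86]]
Q^78 = (Q^39)² = [[76,113],[113,122]]
F_78 mod 159 = Q^78[0][1] = 113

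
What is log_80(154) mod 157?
148

Baby-step giant-step with step n = ⌈√157⌉ = 13.
Baby steps 80^j mod 157 (j:value) for j=0..12: 0:1, 1:80, 2:120, 3:23, 4:113, 5:91, 6:58, 7:87, 8:52, 9:78, 10:117, 11:97, 12:67.
Giant-step multiplier: 80^(-13) ≡ 80^(156-13) = 80^143 ≡ 50 (mod 157).
Giant steps γ_i = 154·50^i mod 157: γ_0=154, γ_1=7, γ_2=36, γ_3=73, γ_4=39, γ_5=66, γ_6=3, γ_7=150, γ_8=121, γ_9=84, γ_10=118, γ_11=91 (in table at j=5).
x = i·n + j = 11·13 + 5 = 148.
Check: 80^148 ≡ 154 (mod 157).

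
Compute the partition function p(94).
92669720

p(n) counts ways to write n as a sum of positive integers (order ignored).
Euler's pentagonal recurrence: p(k) = p(k-1) + p(k-2) - p(k-5) - p(k-7) + p(k-12) + p(k-15) - ... (offsets j(3j∓1)/2, signs ++--, p(0)=1, p(<0)=0).
DP table for k = 0..93: p(0)=1, p(1)=1, p(2)=2, p(3)=3, p(4)=5, p(5)=7, p(6)=11, p(7)=15, p(8)=22, p(9)=30, p(10)=42, p(11)=56, p(12)=77, p(13)=101, p(14)=135, p(15)=176, p(16)=231, p(17)=297, p(18)=385, p(19)=490, p(20)=627, p(21)=792, p(22)=1002, p(23)=1255, p(24)=1575, p(25)=1958, p(26)=2436, p(27)=3010, p(28)=3718, p(29)=4565, p(30)=5604, p(31)=6842, p(32)=8349, p(33)=10143, p(34)=12310, p(35)=14883, p(36)=17977, p(37)=21637, p(38)=26015, p(39)=31185, p(40)=37338, p(41)=44583, p(42)=53174, p(43)=63261, p(44)=75175, p(45)=89134, p(46)=105558, p(47)=124754, p(48)=147273, p(49)=173525, p(50)=204226, p(51)=239943, p(52)=281589, p(53)=329931, p(54)=386155, p(55)=451276, p(56)=526823, p(57)=614154, p(58)=715220, p(59)=831820, p(60)=966467, p(61)=1121505, p(62)=1300156, p(63)=1505499, p(64)=1741630, p(65)=2012558, p(66)=2323520, p(67)=2679689, p(68)=3087735, p(69)=3554345, p(70)=4087968, p(71)=4697205, p(72)=5392783, p(73)=6185689, p(74)=7089500, p(75)=8118264, p(76)=9289091, p(77)=10619863, p(78)=12132164, p(79)=13848650, p(80)=15796476, p(81)=18004327, p(82)=20506255, p(83)=23338469, p(84)=26543660, p(85)=30167357, p(86)=34262962, p(87)=38887673, p(88)=44108109, p(89)=49995925, p(90)=56634173, p(91)=64112359, p(92)=72533807, p(93)=82010177.
Final step: p(94) = p(93) + p(92) - p(89) - p(87) + p(82) + p(79) - p(72) - p(68) + p(59) + p(54) - p(43) - p(37) + p(24) + p(17) - p(2)
= 82010177 + 72533807 - 49995925 - 38887673 + 20506255 + 13848650 - 5392783 - 3087735 + 831820 + 386155 - 63261 - 21637 + 1575 + 297 - 2
= 92669720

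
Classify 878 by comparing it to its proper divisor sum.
deficient

Proper divisors of 878: sum = 1 + 2 + 439 = 442
Since 442 < 878, 878 is deficient.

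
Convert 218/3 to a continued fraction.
[72; 1, 2]

Euclidean algorithm steps:
218 = 72 × 3 + 2
3 = 1 × 2 + 1
2 = 2 × 1 + 0
Continued fraction: [72; 1, 2]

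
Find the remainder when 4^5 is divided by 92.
12

Repeated squaring. Binary of 5 = 101.
4^1 ≡ 4 (mod 92); 4^2 ≡ 16 (mod 92); 4^4 ≡ 72 (mod 92)
4^5 = 4^1 × 4^4 ≡ 12 (mod 92)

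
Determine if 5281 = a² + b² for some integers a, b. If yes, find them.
41² + 60² (a=41, b=60)

Factorization: 5281 = 5281
By Fermat: n is sum of two squares iff every prime p ≡ 3 (mod 4) appears to even power.
All primes ≡ 3 (mod 4) appear to even power.
Search a = 0, 1, 2, … for 5281 - a² a perfect square: first hit at a = 41: 5281 - 1681 = 3600 = 60².
5281 = 41² + 60² = 1681 + 3600 ✓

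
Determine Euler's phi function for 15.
8

15 = 3 × 5
φ(n) = n × ∏(1 - 1/p) for each prime p dividing n
φ(15) = 15 × (1 - 1/3) × (1 - 1/5) = 8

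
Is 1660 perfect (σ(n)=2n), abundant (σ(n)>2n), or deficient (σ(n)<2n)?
abundant

Proper divisors of 1660: sum = 1 + 2 + 4 + 5 + 10 + 20 + 83 + 166 + 332 + 415 + 830 = 1868
Since 1868 > 1660, 1660 is abundant.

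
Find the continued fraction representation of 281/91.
[3; 11, 2, 1, 2]

Euclidean algorithm steps:
281 = 3 × 91 + 8
91 = 11 × 8 + 3
8 = 2 × 3 + 2
3 = 1 × 2 + 1
2 = 2 × 1 + 0
Continued fraction: [3; 11, 2, 1, 2]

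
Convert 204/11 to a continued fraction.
[18; 1, 1, 5]

Euclidean algorithm steps:
204 = 18 × 11 + 6
11 = 1 × 6 + 5
6 = 1 × 5 + 1
5 = 5 × 1 + 0
Continued fraction: [18; 1, 1, 5]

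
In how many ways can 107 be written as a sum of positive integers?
431149389

p(n) counts ways to write n as a sum of positive integers (order ignored).
Euler's pentagonal recurrence: p(k) = p(k-1) + p(k-2) - p(k-5) - p(k-7) + p(k-12) + p(k-15) - ... (offsets j(3j∓1)/2, signs ++--, p(0)=1, p(<0)=0).
DP table for k = 0..106: p(0)=1, p(1)=1, p(2)=2, p(3)=3, p(4)=5, p(5)=7, p(6)=11, p(7)=15, p(8)=22, p(9)=30, p(10)=42, p(11)=56, p(12)=77, p(13)=101, p(14)=135, p(15)=176, p(16)=231, p(17)=297, p(18)=385, p(19)=490, p(20)=627, p(21)=792, p(22)=1002, p(23)=1255, p(24)=1575, p(25)=1958, p(26)=2436, p(27)=3010, p(28)=3718, p(29)=4565, p(30)=5604, p(31)=6842, p(32)=8349, p(33)=10143, p(34)=12310, p(35)=14883, p(36)=17977, p(37)=21637, p(38)=26015, p(39)=31185, p(40)=37338, p(41)=44583, p(42)=53174, p(43)=63261, p(44)=75175, p(45)=89134, p(46)=105558, p(47)=124754, p(48)=147273, p(49)=173525, p(50)=204226, p(51)=239943, p(52)=281589, p(53)=329931, p(54)=386155, p(55)=451276, p(56)=526823, p(57)=614154, p(58)=715220, p(59)=831820, p(60)=966467, p(61)=1121505, p(62)=1300156, p(63)=1505499, p(64)=1741630, p(65)=2012558, p(66)=2323520, p(67)=2679689, p(68)=3087735, p(69)=3554345, p(70)=4087968, p(71)=4697205, p(72)=5392783, p(73)=6185689, p(74)=7089500, p(75)=8118264, p(76)=9289091, p(77)=10619863, p(78)=12132164, p(79)=13848650, p(80)=15796476, p(81)=18004327, p(82)=20506255, p(83)=23338469, p(84)=26543660, p(85)=30167357, p(86)=34262962, p(87)=38887673, p(88)=44108109, p(89)=49995925, p(90)=56634173, p(91)=64112359, p(92)=72533807, p(93)=82010177, p(94)=92669720, p(95)=104651419, p(96)=118114304, p(97)=133230930, p(98)=150198136, p(99)=169229875, p(100)=190569292, p(101)=214481126, p(102)=241265379, p(103)=271248950, p(104)=304801365, p(105)=342325709, p(106)=384276336.
Final step: p(107) = p(106) + p(105) - p(102) - p(100) + p(95) + p(92) - p(85) - p(81) + p(72) + p(67) - p(56) - p(50) + p(37) + p(30) - p(15) - p(7)
= 384276336 + 342325709 - 241265379 - 190569292 + 104651419 + 72533807 - 30167357 - 18004327 + 5392783 + 2679689 - 526823 - 204226 + 21637 + 5604 - 176 - 15
= 431149389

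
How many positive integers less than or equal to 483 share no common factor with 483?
264

483 = 3 × 7 × 23
φ(n) = n × ∏(1 - 1/p) for each prime p dividing n
φ(483) = 483 × (1 - 1/3) × (1 - 1/7) × (1 - 1/23) = 264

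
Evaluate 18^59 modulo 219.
36

Repeated squaring. Binary of 59 = 111011.
18^1 ≡ 18 (mod 219); 18^2 ≡ 105 (mod 219); 18^4 ≡ 75 (mod 219); 18^8 ≡ 150 (mod 219); 18^16 ≡ 162 (mod 219); 18^32 ≡ 183 (mod 219)
18^59 = 18^1 × 18^2 × 18^8 × 18^16 × 18^32 ≡ 36 (mod 219)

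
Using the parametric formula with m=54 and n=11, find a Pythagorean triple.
(2795, 1188, 3037)

Euclid's formula: a = m² - n², b = 2mn, c = m² + n²
m = 54, n = 11
a = 54² - 11² = 2916 - 121 = 2795
b = 2 × 54 × 11 = 1188
c = 54² + 11² = 2916 + 121 = 3037
Verification: 2795² + 1188² = 7812025 + 1411344 = 9223369 = 3037² ✓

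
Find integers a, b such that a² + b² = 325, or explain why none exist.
1² + 18² (a=1, b=18)

Factorization: 325 = 5^2 × 13
By Fermat: n is sum of two squares iff every prime p ≡ 3 (mod 4) appears to even power.
All primes ≡ 3 (mod 4) appear to even power.
Search a = 0, 1, 2, … for 325 - a² a perfect square: first hit at a = 1: 325 - 1 = 324 = 18².
325 = 1² + 18² = 1 + 324 ✓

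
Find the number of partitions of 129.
4835271870

p(n) counts ways to write n as a sum of positive integers (order ignored).
Euler's pentagonal recurrence: p(k) = p(k-1) + p(k-2) - p(k-5) - p(k-7) + p(k-12) + p(k-15) - ... (offsets j(3j∓1)/2, signs ++--, p(0)=1, p(<0)=0).
DP table for k = 0..128: p(0)=1, p(1)=1, p(2)=2, p(3)=3, p(4)=5, p(5)=7, p(6)=11, p(7)=15, p(8)=22, p(9)=30, p(10)=42, p(11)=56, p(12)=77, p(13)=101, p(14)=135, p(15)=176, p(16)=231, p(17)=297, p(18)=385, p(19)=490, p(20)=627, p(21)=792, p(22)=1002, p(23)=1255, p(24)=1575, p(25)=1958, p(26)=2436, p(27)=3010, p(28)=3718, p(29)=4565, p(30)=5604, p(31)=6842, p(32)=8349, p(33)=10143, p(34)=12310, p(35)=14883, p(36)=17977, p(37)=21637, p(38)=26015, p(39)=31185, p(40)=37338, p(41)=44583, p(42)=53174, p(43)=63261, p(44)=75175, p(45)=89134, p(46)=105558, p(47)=124754, p(48)=147273, p(49)=173525, p(50)=204226, p(51)=239943, p(52)=281589, p(53)=329931, p(54)=386155, p(55)=451276, p(56)=526823, p(57)=614154, p(58)=715220, p(59)=831820, p(60)=966467, p(61)=1121505, p(62)=1300156, p(63)=1505499, p(64)=1741630, p(65)=2012558, p(66)=2323520, p(67)=2679689, p(68)=3087735, p(69)=3554345, p(70)=4087968, p(71)=4697205, p(72)=5392783, p(73)=6185689, p(74)=7089500, p(75)=8118264, p(76)=9289091, p(77)=10619863, p(78)=12132164, p(79)=13848650, p(80)=15796476, p(81)=18004327, p(82)=20506255, p(83)=23338469, p(84)=26543660, p(85)=30167357, p(86)=34262962, p(87)=38887673, p(88)=44108109, p(89)=49995925, p(90)=56634173, p(91)=64112359, p(92)=72533807, p(93)=82010177, p(94)=92669720, p(95)=104651419, p(96)=118114304, p(97)=133230930, p(98)=150198136, p(99)=169229875, p(100)=190569292, p(101)=214481126, p(102)=241265379, p(103)=271248950, p(104)=304801365, p(105)=342325709, p(106)=384276336, p(107)=431149389, p(108)=483502844, p(109)=541946240, p(110)=607163746, p(111)=679903203, p(112)=761002156, p(113)=851376628, p(114)=952050665, p(115)=1064144451, p(116)=1188908248, p(117)=1327710076, p(118)=1482074143, p(119)=1653668665, p(120)=1844349560, p(121)=2056148051, p(122)=2291320912, p(123)=2552338241, p(124)=2841940500, p(125)=3163127352, p(126)=3519222692, p(127)=3913864295, p(128)=4351078600.
Final step: p(129) = p(128) + p(127) - p(124) - p(122) + p(117) + p(114) - p(107) - p(103) + p(94) + p(89) - p(78) - p(72) + p(59) + p(52) - p(37) - p(29) + p(12) + p(3)
= 4351078600 + 3913864295 - 2841940500 - 2291320912 + 1327710076 + 952050665 - 431149389 - 271248950 + 92669720 + 49995925 - 12132164 - 5392783 + 831820 + 281589 - 21637 - 4565 + 77 + 3
= 4835271870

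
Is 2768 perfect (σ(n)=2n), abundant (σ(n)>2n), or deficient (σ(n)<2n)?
deficient

Proper divisors of 2768: sum = 1 + 2 + 4 + 8 + 16 + 173 + 346 + 692 + 1384 = 2626
Since 2626 < 2768, 2768 is deficient.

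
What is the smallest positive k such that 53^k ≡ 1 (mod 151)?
50

151 is prime, so ord(53) divides φ(151) = 150.
Divisors of 150: 1, 2, 3, 5, 6, 10, 15, 25, 30, 50, 75, 150.
Repeated squaring: 53^1 ≡ 53, 53^2 ≡ 91, 53^4 ≡ 127, 53^8 ≡ 123, 53^16 ≡ 29, 53^32 ≡ 86, 53^64 ≡ 148, 53^128 ≡ 9 (mod 151).
Test 53^d mod 151 for each divisor d in increasing order:
53^1 ≡ 53
53^2 ≡ 91
53^3 = 53^2·53^1 ≡ 142
53^5 = 53^4·53^1 ≡ 87
53^6 = 53^4·53^2 ≡ 81
53^10 = 53^8·53^2 ≡ 19
53^15 = 53^8·53^4·53^2·53^1 ≡ 143
53^25 = 53^16·53^8·53^1 ≡ 150
53^30 = 53^16·53^8·53^4·53^2 ≡ 64
53^50 = 53^32·53^16·53^2 ≡ 1  ← first divisor giving 1
The order is 50.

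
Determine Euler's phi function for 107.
106

107 = 107
φ(n) = n × ∏(1 - 1/p) for each prime p dividing n
φ(107) = 107 × (1 - 1/107) = 106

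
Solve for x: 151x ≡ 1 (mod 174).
121

gcd(151, 174) = 1, so the inverse exists.
Extended Euclidean algorithm on (174, 151):
174 = 1 × 151 + 23  ⟹  23 = (1)·174 + (-1)·151
151 = 6 × 23 + 13  ⟹  13 = (-6)·174 + (7)·151
23 = 1 × 13 + 10  ⟹  10 = (7)·174 + (-8)·151
13 = 1 × 10 + 3  ⟹  3 = (-13)·174 + (15)·151
10 = 3 × 3 + 1  ⟹  1 = (46)·174 + (-53)·151
So (-53)·151 ≡ 1 (mod 174), i.e. 151^(-1) ≡ -53 ≡ 121 (mod 174).
Check: 151 × 121 = 18271 ≡ 1 (mod 174)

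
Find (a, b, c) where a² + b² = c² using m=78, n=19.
(5723, 2964, 6445)

Euclid's formula: a = m² - n², b = 2mn, c = m² + n²
m = 78, n = 19
a = 78² - 19² = 6084 - 361 = 5723
b = 2 × 78 × 19 = 2964
c = 78² + 19² = 6084 + 361 = 6445
Verification: 5723² + 2964² = 32752729 + 8785296 = 41538025 = 6445² ✓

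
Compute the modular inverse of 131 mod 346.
243

gcd(131, 346) = 1, so the inverse exists.
Extended Euclidean algorithm on (346, 131):
346 = 2 × 131 + 84  ⟹  84 = (1)·346 + (-2)·131
131 = 1 × 84 + 47  ⟹  47 = (-1)·346 + (3)·131
84 = 1 × 47 + 37  ⟹  37 = (2)·346 + (-5)·131
47 = 1 × 37 + 10  ⟹  10 = (-3)·346 + (8)·131
37 = 3 × 10 + 7  ⟹  7 = (11)·346 + (-29)·131
10 = 1 × 7 + 3  ⟹  3 = (-14)·346 + (37)·131
7 = 2 × 3 + 1  ⟹  1 = (39)·346 + (-103)·131
So (-103)·131 ≡ 1 (mod 346), i.e. 131^(-1) ≡ -103 ≡ 243 (mod 346).
Check: 131 × 243 = 31833 ≡ 1 (mod 346)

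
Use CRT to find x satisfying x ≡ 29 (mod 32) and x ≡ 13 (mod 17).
285

Using Chinese Remainder Theorem:
M = 32 × 17 = 544
M1 = 17, M2 = 32
y1 = 17^(-1) mod 32 = 17
y2 = 32^(-1) mod 17 = 8
x = (29×17×17 + 13×32×8) mod 544 = 285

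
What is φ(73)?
72

73 = 73
φ(n) = n × ∏(1 - 1/p) for each prime p dividing n
φ(73) = 73 × (1 - 1/73) = 72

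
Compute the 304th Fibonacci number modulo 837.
96

Matrix identity: Q^n = [[F_(n+1), F_n], [F_n, F_(n-1)]] with Q = [[1,1],[1,0]].
n = 304 = 100110000₂. Square-and-multiply, entries mod 837:
Q^1 = [[1,1],[1,0]]
Q^2 = (Q^1)² = [[2,1],[1,1]]
Q^4 = (Q^2)² = [[5,3],[3,2]]
Q^9 = (Q^4)²·Q = [[55,34],[34,21]]
Q^19 = (Q^9)²·Q = [[69,833],[833,73]]
Q^38 = (Q^19)² = [[592,269],[269,323]]
Q^76 = (Q^38)² = [[140,57],[57,83]]
Q^152 = (Q^76)² = [[250,156],[156,94]]
Q^304 = (Q^152)² = [[625,96],[96,529]]
F_304 mod 837 = Q^304[0][1] = 96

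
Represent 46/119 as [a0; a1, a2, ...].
[0; 2, 1, 1, 2, 2, 1, 2]

Euclidean algorithm steps:
46 = 0 × 119 + 46
119 = 2 × 46 + 27
46 = 1 × 27 + 19
27 = 1 × 19 + 8
19 = 2 × 8 + 3
8 = 2 × 3 + 2
3 = 1 × 2 + 1
2 = 2 × 1 + 0
Continued fraction: [0; 2, 1, 1, 2, 2, 1, 2]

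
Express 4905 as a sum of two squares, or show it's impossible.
12² + 69² (a=12, b=69)

Factorization: 4905 = 3^2 × 5 × 109
By Fermat: n is sum of two squares iff every prime p ≡ 3 (mod 4) appears to even power.
All primes ≡ 3 (mod 4) appear to even power.
Search a = 0, 1, 2, … for 4905 - a² a perfect square: first hit at a = 12: 4905 - 144 = 4761 = 69².
4905 = 12² + 69² = 144 + 4761 ✓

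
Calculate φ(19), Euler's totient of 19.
18

19 = 19
φ(n) = n × ∏(1 - 1/p) for each prime p dividing n
φ(19) = 19 × (1 - 1/19) = 18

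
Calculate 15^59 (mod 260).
215

Repeated squaring. Binary of 59 = 111011.
15^1 ≡ 15 (mod 260); 15^2 ≡ 225 (mod 260); 15^4 ≡ 185 (mod 260); 15^8 ≡ 165 (mod 260); 15^16 ≡ 185 (mod 260); 15^32 ≡ 165 (mod 260)
15^59 = 15^1 × 15^2 × 15^8 × 15^16 × 15^32 ≡ 215 (mod 260)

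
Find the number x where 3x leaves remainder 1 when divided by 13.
9

gcd(3, 13) = 1, so the inverse exists.
Extended Euclidean algorithm on (13, 3):
13 = 4 × 3 + 1  ⟹  1 = (1)·13 + (-4)·3
So (-4)·3 ≡ 1 (mod 13), i.e. 3^(-1) ≡ -4 ≡ 9 (mod 13).
Check: 3 × 9 = 27 ≡ 1 (mod 13)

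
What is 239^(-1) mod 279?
272

gcd(239, 279) = 1, so the inverse exists.
Extended Euclidean algorithm on (279, 239):
279 = 1 × 239 + 40  ⟹  40 = (1)·279 + (-1)·239
239 = 5 × 40 + 39  ⟹  39 = (-5)·279 + (6)·239
40 = 1 × 39 + 1  ⟹  1 = (6)·279 + (-7)·239
So (-7)·239 ≡ 1 (mod 279), i.e. 239^(-1) ≡ -7 ≡ 272 (mod 279).
Check: 239 × 272 = 65008 ≡ 1 (mod 279)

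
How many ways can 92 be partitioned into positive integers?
72533807

p(n) counts ways to write n as a sum of positive integers (order ignored).
Euler's pentagonal recurrence: p(k) = p(k-1) + p(k-2) - p(k-5) - p(k-7) + p(k-12) + p(k-15) - ... (offsets j(3j∓1)/2, signs ++--, p(0)=1, p(<0)=0).
DP table for k = 0..91: p(0)=1, p(1)=1, p(2)=2, p(3)=3, p(4)=5, p(5)=7, p(6)=11, p(7)=15, p(8)=22, p(9)=30, p(10)=42, p(11)=56, p(12)=77, p(13)=101, p(14)=135, p(15)=176, p(16)=231, p(17)=297, p(18)=385, p(19)=490, p(20)=627, p(21)=792, p(22)=1002, p(23)=1255, p(24)=1575, p(25)=1958, p(26)=2436, p(27)=3010, p(28)=3718, p(29)=4565, p(30)=5604, p(31)=6842, p(32)=8349, p(33)=10143, p(34)=12310, p(35)=14883, p(36)=17977, p(37)=21637, p(38)=26015, p(39)=31185, p(40)=37338, p(41)=44583, p(42)=53174, p(43)=63261, p(44)=75175, p(45)=89134, p(46)=105558, p(47)=124754, p(48)=147273, p(49)=173525, p(50)=204226, p(51)=239943, p(52)=281589, p(53)=329931, p(54)=386155, p(55)=451276, p(56)=526823, p(57)=614154, p(58)=715220, p(59)=831820, p(60)=966467, p(61)=1121505, p(62)=1300156, p(63)=1505499, p(64)=1741630, p(65)=2012558, p(66)=2323520, p(67)=2679689, p(68)=3087735, p(69)=3554345, p(70)=4087968, p(71)=4697205, p(72)=5392783, p(73)=6185689, p(74)=7089500, p(75)=8118264, p(76)=9289091, p(77)=10619863, p(78)=12132164, p(79)=13848650, p(80)=15796476, p(81)=18004327, p(82)=20506255, p(83)=23338469, p(84)=26543660, p(85)=30167357, p(86)=34262962, p(87)=38887673, p(88)=44108109, p(89)=49995925, p(90)=56634173, p(91)=64112359.
Final step: p(92) = p(91) + p(90) - p(87) - p(85) + p(80) + p(77) - p(70) - p(66) + p(57) + p(52) - p(41) - p(35) + p(22) + p(15) - p(0)
= 64112359 + 56634173 - 38887673 - 30167357 + 15796476 + 10619863 - 4087968 - 2323520 + 614154 + 281589 - 44583 - 14883 + 1002 + 176 - 1
= 72533807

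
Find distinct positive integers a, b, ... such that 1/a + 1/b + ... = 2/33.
1/17 + 1/561

Greedy algorithm:
2/33: ceiling(33/2) = 17, use 1/17
1/561: ceiling(561/1) = 561, use 1/561
Result: 2/33 = 1/17 + 1/561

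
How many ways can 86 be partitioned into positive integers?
34262962

p(n) counts ways to write n as a sum of positive integers (order ignored).
Euler's pentagonal recurrence: p(k) = p(k-1) + p(k-2) - p(k-5) - p(k-7) + p(k-12) + p(k-15) - ... (offsets j(3j∓1)/2, signs ++--, p(0)=1, p(<0)=0).
DP table for k = 0..85: p(0)=1, p(1)=1, p(2)=2, p(3)=3, p(4)=5, p(5)=7, p(6)=11, p(7)=15, p(8)=22, p(9)=30, p(10)=42, p(11)=56, p(12)=77, p(13)=101, p(14)=135, p(15)=176, p(16)=231, p(17)=297, p(18)=385, p(19)=490, p(20)=627, p(21)=792, p(22)=1002, p(23)=1255, p(24)=1575, p(25)=1958, p(26)=2436, p(27)=3010, p(28)=3718, p(29)=4565, p(30)=5604, p(31)=6842, p(32)=8349, p(33)=10143, p(34)=12310, p(35)=14883, p(36)=17977, p(37)=21637, p(38)=26015, p(39)=31185, p(40)=37338, p(41)=44583, p(42)=53174, p(43)=63261, p(44)=75175, p(45)=89134, p(46)=105558, p(47)=124754, p(48)=147273, p(49)=173525, p(50)=204226, p(51)=239943, p(52)=281589, p(53)=329931, p(54)=386155, p(55)=451276, p(56)=526823, p(57)=614154, p(58)=715220, p(59)=831820, p(60)=966467, p(61)=1121505, p(62)=1300156, p(63)=1505499, p(64)=1741630, p(65)=2012558, p(66)=2323520, p(67)=2679689, p(68)=3087735, p(69)=3554345, p(70)=4087968, p(71)=4697205, p(72)=5392783, p(73)=6185689, p(74)=7089500, p(75)=8118264, p(76)=9289091, p(77)=10619863, p(78)=12132164, p(79)=13848650, p(80)=15796476, p(81)=18004327, p(82)=20506255, p(83)=23338469, p(84)=26543660, p(85)=30167357.
Final step: p(86) = p(85) + p(84) - p(81) - p(79) + p(74) + p(71) - p(64) - p(60) + p(51) + p(46) - p(35) - p(29) + p(16) + p(9)
= 30167357 + 26543660 - 18004327 - 13848650 + 7089500 + 4697205 - 1741630 - 966467 + 239943 + 105558 - 14883 - 4565 + 231 + 30
= 34262962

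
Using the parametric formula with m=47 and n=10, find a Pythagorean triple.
(2109, 940, 2309)

Euclid's formula: a = m² - n², b = 2mn, c = m² + n²
m = 47, n = 10
a = 47² - 10² = 2209 - 100 = 2109
b = 2 × 47 × 10 = 940
c = 47² + 10² = 2209 + 100 = 2309
Verification: 2109² + 940² = 4447881 + 883600 = 5331481 = 2309² ✓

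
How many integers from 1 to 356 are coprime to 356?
176

356 = 2^2 × 89
φ(n) = n × ∏(1 - 1/p) for each prime p dividing n
φ(356) = 356 × (1 - 1/2) × (1 - 1/89) = 176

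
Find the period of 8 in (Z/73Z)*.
3

73 is prime, so ord(8) divides φ(73) = 72.
Divisors of 72: 1, 2, 3, 4, 6, 8, 9, 12, 18, 24, 36, 72.
Repeated squaring: 8^1 ≡ 8, 8^2 ≡ 64, 8^4 ≡ 8, 8^8 ≡ 64, 8^16 ≡ 8, 8^32 ≡ 64, 8^64 ≡ 8 (mod 73).
Test 8^d mod 73 for each divisor d in increasing order:
8^1 ≡ 8
8^2 ≡ 64
8^3 = 8^2·8^1 ≡ 1  ← first divisor giving 1
The order is 3.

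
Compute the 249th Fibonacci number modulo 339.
211

Matrix identity: Q^n = [[F_(n+1), F_n], [F_n, F_(n-1)]] with Q = [[1,1],[1,0]].
n = 249 = 11111001₂. Square-and-multiply, entries mod 339:
Q^1 = [[1,1],[1,0]]
Q^3 = (Q^1)²·Q = [[3,2],[2,1]]
Q^7 = (Q^3)²·Q = [[21,13],[13,8]]
Q^15 = (Q^7)²·Q = [[309,271],[271,38]]
Q^31 = (Q^15)²·Q = [[234,100],[100,134]]
Q^62 = (Q^31)² = [[7,188],[188,158]]
Q^124 = (Q^62)² = [[137,171],[171,305]]
Q^249 = (Q^124)²·Q = [[196,211],[211,324]]
F_249 mod 339 = Q^249[0][1] = 211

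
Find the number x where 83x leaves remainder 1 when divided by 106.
23

gcd(83, 106) = 1, so the inverse exists.
Extended Euclidean algorithm on (106, 83):
106 = 1 × 83 + 23  ⟹  23 = (1)·106 + (-1)·83
83 = 3 × 23 + 14  ⟹  14 = (-3)·106 + (4)·83
23 = 1 × 14 + 9  ⟹  9 = (4)·106 + (-5)·83
14 = 1 × 9 + 5  ⟹  5 = (-7)·106 + (9)·83
9 = 1 × 5 + 4  ⟹  4 = (11)·106 + (-14)·83
5 = 1 × 4 + 1  ⟹  1 = (-18)·106 + (23)·83
So (23)·83 ≡ 1 (mod 106), i.e. 83^(-1) ≡ 23 (mod 106).
Check: 83 × 23 = 1909 ≡ 1 (mod 106)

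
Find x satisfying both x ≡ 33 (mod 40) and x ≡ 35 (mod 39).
113

Using Chinese Remainder Theorem:
M = 40 × 39 = 1560
M1 = 39, M2 = 40
y1 = 39^(-1) mod 40 = 39
y2 = 40^(-1) mod 39 = 1
x = (33×39×39 + 35×40×1) mod 1560 = 113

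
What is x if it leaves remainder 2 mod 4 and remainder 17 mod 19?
74

Using Chinese Remainder Theorem:
M = 4 × 19 = 76
M1 = 19, M2 = 4
y1 = 19^(-1) mod 4 = 3
y2 = 4^(-1) mod 19 = 5
x = (2×19×3 + 17×4×5) mod 76 = 74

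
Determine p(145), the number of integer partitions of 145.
24908858009

p(n) counts ways to write n as a sum of positive integers (order ignored).
Euler's pentagonal recurrence: p(k) = p(k-1) + p(k-2) - p(k-5) - p(k-7) + p(k-12) + p(k-15) - ... (offsets j(3j∓1)/2, signs ++--, p(0)=1, p(<0)=0).
DP table for k = 0..144: p(0)=1, p(1)=1, p(2)=2, p(3)=3, p(4)=5, p(5)=7, p(6)=11, p(7)=15, p(8)=22, p(9)=30, p(10)=42, p(11)=56, p(12)=77, p(13)=101, p(14)=135, p(15)=176, p(16)=231, p(17)=297, p(18)=385, p(19)=490, p(20)=627, p(21)=792, p(22)=1002, p(23)=1255, p(24)=1575, p(25)=1958, p(26)=2436, p(27)=3010, p(28)=3718, p(29)=4565, p(30)=5604, p(31)=6842, p(32)=8349, p(33)=10143, p(34)=12310, p(35)=14883, p(36)=17977, p(37)=21637, p(38)=26015, p(39)=31185, p(40)=37338, p(41)=44583, p(42)=53174, p(43)=63261, p(44)=75175, p(45)=89134, p(46)=105558, p(47)=124754, p(48)=147273, p(49)=173525, p(50)=204226, p(51)=239943, p(52)=281589, p(53)=329931, p(54)=386155, p(55)=451276, p(56)=526823, p(57)=614154, p(58)=715220, p(59)=831820, p(60)=966467, p(61)=1121505, p(62)=1300156, p(63)=1505499, p(64)=1741630, p(65)=2012558, p(66)=2323520, p(67)=2679689, p(68)=3087735, p(69)=3554345, p(70)=4087968, p(71)=4697205, p(72)=5392783, p(73)=6185689, p(74)=7089500, p(75)=8118264, p(76)=9289091, p(77)=10619863, p(78)=12132164, p(79)=13848650, p(80)=15796476, p(81)=18004327, p(82)=20506255, p(83)=23338469, p(84)=26543660, p(85)=30167357, p(86)=34262962, p(87)=38887673, p(88)=44108109, p(89)=49995925, p(90)=56634173, p(91)=64112359, p(92)=72533807, p(93)=82010177, p(94)=92669720, p(95)=104651419, p(96)=118114304, p(97)=133230930, p(98)=150198136, p(99)=169229875, p(100)=190569292, p(101)=214481126, p(102)=241265379, p(103)=271248950, p(104)=304801365, p(105)=342325709, p(106)=384276336, p(107)=431149389, p(108)=483502844, p(109)=541946240, p(110)=607163746, p(111)=679903203, p(112)=761002156, p(113)=851376628, p(114)=952050665, p(115)=1064144451, p(116)=1188908248, p(117)=1327710076, p(118)=1482074143, p(119)=1653668665, p(120)=1844349560, p(121)=2056148051, p(122)=2291320912, p(123)=2552338241, p(124)=2841940500, p(125)=3163127352, p(126)=3519222692, p(127)=3913864295, p(128)=4351078600, p(129)=4835271870, p(130)=5371315400, p(131)=5964539504, p(132)=6620830889, p(133)=7346629512, p(134)=8149040695, p(135)=9035836076, p(136)=10015581680, p(137)=11097645016, p(138)=12292341831, p(139)=13610949895, p(140)=15065878135, p(141)=16670689208, p(142)=18440293320, p(143)=20390982757, p(144)=22540654445.
Final step: p(145) = p(144) + p(143) - p(140) - p(138) + p(133) + p(130) - p(123) - p(119) + p(110) + p(105) - p(94) - p(88) + p(75) + p(68) - p(53) - p(45) + p(28) + p(19) - p(0)
= 22540654445 + 20390982757 - 15065878135 - 12292341831 + 7346629512 + 5371315400 - 2552338241 - 1653668665 + 607163746 + 342325709 - 92669720 - 44108109 + 8118264 + 3087735 - 329931 - 89134 + 3718 + 490 - 1
= 24908858009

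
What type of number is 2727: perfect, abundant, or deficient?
deficient

Proper divisors of 2727: sum = 1 + 3 + 9 + 27 + 101 + 303 + 909 = 1353
Since 1353 < 2727, 2727 is deficient.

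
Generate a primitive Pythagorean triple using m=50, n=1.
(2499, 100, 2501)

Euclid's formula: a = m² - n², b = 2mn, c = m² + n²
m = 50, n = 1
a = 50² - 1² = 2500 - 1 = 2499
b = 2 × 50 × 1 = 100
c = 50² + 1² = 2500 + 1 = 2501
Verification: 2499² + 100² = 6245001 + 10000 = 6255001 = 2501² ✓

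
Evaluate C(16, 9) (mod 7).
2

Using Lucas' theorem:
Write n=16 and k=9 in base 7:
n in base 7: [2, 2]
k in base 7: [1, 2]
C(16,9) mod 7 = ∏ C(n_i, k_i) mod 7
Digit binomials (mod 7): C(2,1) = 2; C(2,2) = 1
Product: 2 × 1 = 2 ≡ 2 (mod 7)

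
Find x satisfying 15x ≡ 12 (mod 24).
x ≡ 4 (mod 8)

gcd(15, 24) = 3, which divides 12, so solutions exist.
Divide through by 3: 5x ≡ 4 (mod 8).
Find 5^(-1) mod 8 by the extended Euclidean algorithm:
8 = 1 × 5 + 3  ⟹  3 = (1)·8 + (-1)·5
5 = 1 × 3 + 2  ⟹  2 = (-1)·8 + (2)·5
3 = 1 × 2 + 1  ⟹  1 = (2)·8 + (-3)·5
So (-3)·5 ≡ 1 (mod 8), i.e. 5^(-1) ≡ -3 ≡ 5 (mod 8).
x ≡ 5 × 4 = 20 ≡ 4 (mod 8).
Check: 15 × 4 = 60 ≡ 12 (mod 24).
x ≡ 4 (mod 8), giving 3 solutions mod 24.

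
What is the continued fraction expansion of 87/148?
[0; 1, 1, 2, 2, 1, 8]

Euclidean algorithm steps:
87 = 0 × 148 + 87
148 = 1 × 87 + 61
87 = 1 × 61 + 26
61 = 2 × 26 + 9
26 = 2 × 9 + 8
9 = 1 × 8 + 1
8 = 8 × 1 + 0
Continued fraction: [0; 1, 1, 2, 2, 1, 8]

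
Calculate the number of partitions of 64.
1741630

p(n) counts ways to write n as a sum of positive integers (order ignored).
Euler's pentagonal recurrence: p(k) = p(k-1) + p(k-2) - p(k-5) - p(k-7) + p(k-12) + p(k-15) - ... (offsets j(3j∓1)/2, signs ++--, p(0)=1, p(<0)=0).
DP table for k = 0..63: p(0)=1, p(1)=1, p(2)=2, p(3)=3, p(4)=5, p(5)=7, p(6)=11, p(7)=15, p(8)=22, p(9)=30, p(10)=42, p(11)=56, p(12)=77, p(13)=101, p(14)=135, p(15)=176, p(16)=231, p(17)=297, p(18)=385, p(19)=490, p(20)=627, p(21)=792, p(22)=1002, p(23)=1255, p(24)=1575, p(25)=1958, p(26)=2436, p(27)=3010, p(28)=3718, p(29)=4565, p(30)=5604, p(31)=6842, p(32)=8349, p(33)=10143, p(34)=12310, p(35)=14883, p(36)=17977, p(37)=21637, p(38)=26015, p(39)=31185, p(40)=37338, p(41)=44583, p(42)=53174, p(43)=63261, p(44)=75175, p(45)=89134, p(46)=105558, p(47)=124754, p(48)=147273, p(49)=173525, p(50)=204226, p(51)=239943, p(52)=281589, p(53)=329931, p(54)=386155, p(55)=451276, p(56)=526823, p(57)=614154, p(58)=715220, p(59)=831820, p(60)=966467, p(61)=1121505, p(62)=1300156, p(63)=1505499.
Final step: p(64) = p(63) + p(62) - p(59) - p(57) + p(52) + p(49) - p(42) - p(38) + p(29) + p(24) - p(13) - p(7)
= 1505499 + 1300156 - 831820 - 614154 + 281589 + 173525 - 53174 - 26015 + 4565 + 1575 - 101 - 15
= 1741630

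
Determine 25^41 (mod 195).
25

Repeated squaring. Binary of 41 = 101001.
25^1 ≡ 25 (mod 195); 25^2 ≡ 40 (mod 195); 25^4 ≡ 40 (mod 195); 25^8 ≡ 40 (mod 195); 25^16 ≡ 40 (mod 195); 25^32 ≡ 40 (mod 195)
25^41 = 25^1 × 25^8 × 25^32 ≡ 25 (mod 195)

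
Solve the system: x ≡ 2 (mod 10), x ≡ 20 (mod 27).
182

Using Chinese Remainder Theorem:
M = 10 × 27 = 270
M1 = 27, M2 = 10
y1 = 27^(-1) mod 10 = 3
y2 = 10^(-1) mod 27 = 19
x = (2×27×3 + 20×10×19) mod 270 = 182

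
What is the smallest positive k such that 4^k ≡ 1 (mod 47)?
23

47 is prime, so ord(4) divides φ(47) = 46.
Divisors of 46: 1, 2, 23, 46.
Repeated squaring: 4^1 ≡ 4, 4^2 ≡ 16, 4^4 ≡ 21, 4^8 ≡ 18, 4^16 ≡ 42, 4^32 ≡ 25 (mod 47).
Test 4^d mod 47 for each divisor d in increasing order:
4^1 ≡ 4
4^2 ≡ 16
4^23 = 4^16·4^4·4^2·4^1 ≡ 1  ← first divisor giving 1
The order is 23.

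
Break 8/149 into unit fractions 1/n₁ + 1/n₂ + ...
1/19 + 1/944 + 1/2672464

Greedy algorithm:
8/149: ceiling(149/8) = 19, use 1/19
3/2831: ceiling(2831/3) = 944, use 1/944
1/2672464: ceiling(2672464/1) = 2672464, use 1/2672464
Result: 8/149 = 1/19 + 1/944 + 1/2672464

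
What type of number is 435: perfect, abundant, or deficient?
deficient

Proper divisors of 435: sum = 1 + 3 + 5 + 15 + 29 + 87 + 145 = 285
Since 285 < 435, 435 is deficient.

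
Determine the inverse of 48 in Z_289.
283

gcd(48, 289) = 1, so the inverse exists.
Extended Euclidean algorithm on (289, 48):
289 = 6 × 48 + 1  ⟹  1 = (1)·289 + (-6)·48
So (-6)·48 ≡ 1 (mod 289), i.e. 48^(-1) ≡ -6 ≡ 283 (mod 289).
Check: 48 × 283 = 13584 ≡ 1 (mod 289)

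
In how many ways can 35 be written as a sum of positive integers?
14883

p(n) counts ways to write n as a sum of positive integers (order ignored).
Euler's pentagonal recurrence: p(k) = p(k-1) + p(k-2) - p(k-5) - p(k-7) + p(k-12) + p(k-15) - ... (offsets j(3j∓1)/2, signs ++--, p(0)=1, p(<0)=0).
DP table for k = 0..34: p(0)=1, p(1)=1, p(2)=2, p(3)=3, p(4)=5, p(5)=7, p(6)=11, p(7)=15, p(8)=22, p(9)=30, p(10)=42, p(11)=56, p(12)=77, p(13)=101, p(14)=135, p(15)=176, p(16)=231, p(17)=297, p(18)=385, p(19)=490, p(20)=627, p(21)=792, p(22)=1002, p(23)=1255, p(24)=1575, p(25)=1958, p(26)=2436, p(27)=3010, p(28)=3718, p(29)=4565, p(30)=5604, p(31)=6842, p(32)=8349, p(33)=10143, p(34)=12310.
Final step: p(35) = p(34) + p(33) - p(30) - p(28) + p(23) + p(20) - p(13) - p(9) + p(0)
= 12310 + 10143 - 5604 - 3718 + 1255 + 627 - 101 - 30 + 1
= 14883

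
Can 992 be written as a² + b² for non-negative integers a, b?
Not possible

Factorization: 992 = 2^5 × 31
By Fermat: n is sum of two squares iff every prime p ≡ 3 (mod 4) appears to even power.
Prime(s) ≡ 3 (mod 4) with odd exponent: [(31, 1)]
Therefore 992 cannot be expressed as a² + b².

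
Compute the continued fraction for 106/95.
[1; 8, 1, 1, 1, 3]

Euclidean algorithm steps:
106 = 1 × 95 + 11
95 = 8 × 11 + 7
11 = 1 × 7 + 4
7 = 1 × 4 + 3
4 = 1 × 3 + 1
3 = 3 × 1 + 0
Continued fraction: [1; 8, 1, 1, 1, 3]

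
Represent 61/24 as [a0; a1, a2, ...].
[2; 1, 1, 5, 2]

Euclidean algorithm steps:
61 = 2 × 24 + 13
24 = 1 × 13 + 11
13 = 1 × 11 + 2
11 = 5 × 2 + 1
2 = 2 × 1 + 0
Continued fraction: [2; 1, 1, 5, 2]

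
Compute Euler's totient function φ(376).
184

376 = 2^3 × 47
φ(n) = n × ∏(1 - 1/p) for each prime p dividing n
φ(376) = 376 × (1 - 1/2) × (1 - 1/47) = 184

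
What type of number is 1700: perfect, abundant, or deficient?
abundant

Proper divisors of 1700: sum = 1 + 2 + 4 + 5 + 10 + 17 + 20 + 25 + ... + 170 + 340 + 425 + 850 (17 divisors) = 2206
Since 2206 > 1700, 1700 is abundant.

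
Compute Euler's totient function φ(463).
462

463 = 463
φ(n) = n × ∏(1 - 1/p) for each prime p dividing n
φ(463) = 463 × (1 - 1/463) = 462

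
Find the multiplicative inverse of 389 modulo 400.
109

gcd(389, 400) = 1, so the inverse exists.
Extended Euclidean algorithm on (400, 389):
400 = 1 × 389 + 11  ⟹  11 = (1)·400 + (-1)·389
389 = 35 × 11 + 4  ⟹  4 = (-35)·400 + (36)·389
11 = 2 × 4 + 3  ⟹  3 = (71)·400 + (-73)·389
4 = 1 × 3 + 1  ⟹  1 = (-106)·400 + (109)·389
So (109)·389 ≡ 1 (mod 400), i.e. 389^(-1) ≡ 109 (mod 400).
Check: 389 × 109 = 42401 ≡ 1 (mod 400)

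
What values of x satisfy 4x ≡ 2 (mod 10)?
x ≡ 3 (mod 5)

gcd(4, 10) = 2, which divides 2, so solutions exist.
Divide through by 2: 2x ≡ 1 (mod 5).
Find 2^(-1) mod 5 by the extended Euclidean algorithm:
5 = 2 × 2 + 1  ⟹  1 = (1)·5 + (-2)·2
So (-2)·2 ≡ 1 (mod 5), i.e. 2^(-1) ≡ -2 ≡ 3 (mod 5).
x ≡ 3 × 1 = 3 ≡ 3 (mod 5).
Check: 4 × 3 = 12 ≡ 2 (mod 10).
x ≡ 3 (mod 5), giving 2 solutions mod 10.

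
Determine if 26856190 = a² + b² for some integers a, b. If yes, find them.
Not possible

Factorization: 26856190 = 2 × 5 × 139^3
By Fermat: n is sum of two squares iff every prime p ≡ 3 (mod 4) appears to even power.
Prime(s) ≡ 3 (mod 4) with odd exponent: [(139, 3)]
Therefore 26856190 cannot be expressed as a² + b².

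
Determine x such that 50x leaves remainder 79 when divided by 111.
x ≡ 26 (mod 111)

gcd(50, 111) = 1, which divides 79, so solutions exist.
Find 50^(-1) mod 111 by the extended Euclidean algorithm:
111 = 2 × 50 + 11  ⟹  11 = (1)·111 + (-2)·50
50 = 4 × 11 + 6  ⟹  6 = (-4)·111 + (9)·50
11 = 1 × 6 + 5  ⟹  5 = (5)·111 + (-11)·50
6 = 1 × 5 + 1  ⟹  1 = (-9)·111 + (20)·50
So (20)·50 ≡ 1 (mod 111), i.e. 50^(-1) ≡ 20 (mod 111).
x ≡ 20 × 79 = 1580 ≡ 26 (mod 111).
Check: 50 × 26 = 1300 ≡ 79 (mod 111).
Unique solution: x ≡ 26 (mod 111)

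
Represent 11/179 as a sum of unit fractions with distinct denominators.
1/17 + 1/381 + 1/231877 + 1/134417125946 + 1/36135927495031235663886

Greedy algorithm:
11/179: ceiling(179/11) = 17, use 1/17
8/3043: ceiling(3043/8) = 381, use 1/381
5/1159383: ceiling(1159383/5) = 231877, use 1/231877
2/268834251891: ceiling(268834251891/2) = 134417125946, use 1/134417125946
1/36135927495031235663886: ceiling(36135927495031235663886/1) = 36135927495031235663886, use 1/36135927495031235663886
Result: 11/179 = 1/17 + 1/381 + 1/231877 + 1/134417125946 + 1/36135927495031235663886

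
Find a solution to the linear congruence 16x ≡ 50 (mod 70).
x ≡ 25 (mod 35)

gcd(16, 70) = 2, which divides 50, so solutions exist.
Divide through by 2: 8x ≡ 25 (mod 35).
Find 8^(-1) mod 35 by the extended Euclidean algorithm:
35 = 4 × 8 + 3  ⟹  3 = (1)·35 + (-4)·8
8 = 2 × 3 + 2  ⟹  2 = (-2)·35 + (9)·8
3 = 1 × 2 + 1  ⟹  1 = (3)·35 + (-13)·8
So (-13)·8 ≡ 1 (mod 35), i.e. 8^(-1) ≡ -13 ≡ 22 (mod 35).
x ≡ 22 × 25 = 550 ≡ 25 (mod 35).
Check: 16 × 25 = 400 ≡ 50 (mod 70).
x ≡ 25 (mod 35), giving 2 solutions mod 70.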